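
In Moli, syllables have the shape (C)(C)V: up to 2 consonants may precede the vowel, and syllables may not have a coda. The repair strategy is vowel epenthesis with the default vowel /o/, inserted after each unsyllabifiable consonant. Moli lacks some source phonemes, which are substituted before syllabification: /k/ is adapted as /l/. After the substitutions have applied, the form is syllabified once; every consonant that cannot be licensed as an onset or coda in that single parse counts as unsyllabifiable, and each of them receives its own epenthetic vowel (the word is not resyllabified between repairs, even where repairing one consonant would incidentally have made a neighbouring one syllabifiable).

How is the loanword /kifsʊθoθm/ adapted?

lifsʊθoθomo

Substitution: /k/ → /l/, giving /lifsʊθoθm/.
Syllabifying with onset maximization leaves /θ/, /m/ stranded (no codas are permitted; onsets may contain at most 2 consonants).
Epenthesis after each stranded consonant: /θ/ → /θo/, /m/ → /mo/.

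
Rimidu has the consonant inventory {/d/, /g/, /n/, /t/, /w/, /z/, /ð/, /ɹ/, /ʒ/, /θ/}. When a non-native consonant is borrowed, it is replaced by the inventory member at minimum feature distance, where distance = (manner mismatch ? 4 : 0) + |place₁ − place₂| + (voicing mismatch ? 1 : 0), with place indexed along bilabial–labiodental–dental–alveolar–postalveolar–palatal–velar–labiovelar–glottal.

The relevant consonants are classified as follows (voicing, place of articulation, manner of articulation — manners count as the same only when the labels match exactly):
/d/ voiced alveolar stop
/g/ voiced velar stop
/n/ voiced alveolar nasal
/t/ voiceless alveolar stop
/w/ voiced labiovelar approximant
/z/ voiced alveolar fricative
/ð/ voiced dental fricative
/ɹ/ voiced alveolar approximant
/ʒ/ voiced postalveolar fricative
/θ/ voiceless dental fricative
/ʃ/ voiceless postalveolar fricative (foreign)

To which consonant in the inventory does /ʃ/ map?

ʒ

/ʒ/ is closest: same manner (fricative), place distance 0 (postalveolar→postalveolar), voicing differs (+1); total 1. Next closest is /z/ at distance 2.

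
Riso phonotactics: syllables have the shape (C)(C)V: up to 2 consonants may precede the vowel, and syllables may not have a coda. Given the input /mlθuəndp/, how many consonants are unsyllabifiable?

4

Syllabifying with onset maximization leaves /m/, /n/, /d/, /p/ stranded (no codas are permitted; onsets may contain at most 2 consonants).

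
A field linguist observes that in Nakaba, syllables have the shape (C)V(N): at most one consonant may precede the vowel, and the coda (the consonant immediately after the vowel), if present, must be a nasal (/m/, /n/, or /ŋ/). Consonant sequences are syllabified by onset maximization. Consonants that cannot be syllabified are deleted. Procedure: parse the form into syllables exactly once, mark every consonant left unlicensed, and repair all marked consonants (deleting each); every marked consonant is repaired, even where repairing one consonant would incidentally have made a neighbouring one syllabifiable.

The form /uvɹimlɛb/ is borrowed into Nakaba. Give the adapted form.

Under (C)V(N), the unsyllabifiable consonants are /v/, /b/ (only a nasal (/m/, /n/, or /ŋ/) is licensed in coda position; onsets are limited to one consonant).
Deleting the stranded consonants removes /v/, /b/.

uɹimlɛ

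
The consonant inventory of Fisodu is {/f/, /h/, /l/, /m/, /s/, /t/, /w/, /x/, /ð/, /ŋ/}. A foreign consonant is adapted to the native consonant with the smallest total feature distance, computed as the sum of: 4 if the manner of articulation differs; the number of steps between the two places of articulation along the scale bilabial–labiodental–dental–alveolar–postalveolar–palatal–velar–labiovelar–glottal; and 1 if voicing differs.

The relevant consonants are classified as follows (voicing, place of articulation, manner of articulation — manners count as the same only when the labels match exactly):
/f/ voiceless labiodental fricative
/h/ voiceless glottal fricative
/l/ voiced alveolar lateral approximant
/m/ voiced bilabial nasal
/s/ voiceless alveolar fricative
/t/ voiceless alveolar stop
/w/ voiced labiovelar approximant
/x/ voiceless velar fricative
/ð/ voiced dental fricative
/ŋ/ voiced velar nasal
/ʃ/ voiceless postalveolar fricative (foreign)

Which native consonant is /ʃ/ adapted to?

s

/s/ is closest: same manner (fricative), place distance 1 (postalveolar→alveolar), same voicing; total 1. Next closest is /x/ at distance 2.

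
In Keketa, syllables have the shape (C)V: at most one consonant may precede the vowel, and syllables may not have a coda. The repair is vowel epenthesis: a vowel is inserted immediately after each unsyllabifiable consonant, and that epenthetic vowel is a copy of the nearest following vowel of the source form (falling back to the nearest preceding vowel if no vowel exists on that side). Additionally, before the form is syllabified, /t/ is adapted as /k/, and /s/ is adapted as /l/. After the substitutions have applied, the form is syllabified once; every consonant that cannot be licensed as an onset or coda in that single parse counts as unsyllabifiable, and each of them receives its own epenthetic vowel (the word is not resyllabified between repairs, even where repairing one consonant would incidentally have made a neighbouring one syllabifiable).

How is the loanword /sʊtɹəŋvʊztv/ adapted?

lʊkəɹəŋʊvʊzʊkʊvʊ

Substitution: /s/ → /l/, /t/ → /k/, giving /lʊkɹəŋvʊzkv/.
Under (C)V, the unsyllabifiable consonants are /k/, /ŋ/, /z/, /k/, /v/ (no codas are permitted; onsets are limited to one consonant).
Epenthesis after each stranded consonant: /k/ → /kə/, /ŋ/ → /ŋʊ/, /z/ → /zʊ/, /k/ → /kʊ/, /v/ → /vʊ/.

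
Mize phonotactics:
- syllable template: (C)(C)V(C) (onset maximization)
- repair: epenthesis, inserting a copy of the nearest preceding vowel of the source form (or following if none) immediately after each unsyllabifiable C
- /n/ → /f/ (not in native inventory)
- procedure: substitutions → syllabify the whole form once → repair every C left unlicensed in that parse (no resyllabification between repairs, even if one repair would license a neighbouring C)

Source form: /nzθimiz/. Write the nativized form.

Substitution: /n/ → /f/, giving /fzθimiz/.
Under (C)(C)V(C), the unsyllabifiable consonants are /f/ (at most one coda consonant is licensed; onsets may contain at most 2 consonants).
Epenthesis after each stranded consonant: /f/ → /fi/.

fizθimiz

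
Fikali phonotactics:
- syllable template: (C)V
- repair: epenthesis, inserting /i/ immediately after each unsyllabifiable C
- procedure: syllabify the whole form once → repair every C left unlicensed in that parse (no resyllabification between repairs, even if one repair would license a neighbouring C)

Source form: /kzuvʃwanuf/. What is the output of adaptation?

Under (C)V, the unsyllabifiable consonants are /k/, /v/, /ʃ/, /f/ (no codas are permitted; onsets are limited to one consonant).
Epenthesis after each stranded consonant: /k/ → /ki/, /v/ → /vi/, /ʃ/ → /ʃi/, /f/ → /fi/.

kizuviʃiwanufi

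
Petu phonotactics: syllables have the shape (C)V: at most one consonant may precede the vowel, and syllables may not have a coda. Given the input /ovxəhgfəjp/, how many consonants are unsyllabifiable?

Syllabifying with onset maximization leaves /v/, /h/, /g/, /j/, /p/ stranded (no codas are permitted; onsets are limited to one consonant).

5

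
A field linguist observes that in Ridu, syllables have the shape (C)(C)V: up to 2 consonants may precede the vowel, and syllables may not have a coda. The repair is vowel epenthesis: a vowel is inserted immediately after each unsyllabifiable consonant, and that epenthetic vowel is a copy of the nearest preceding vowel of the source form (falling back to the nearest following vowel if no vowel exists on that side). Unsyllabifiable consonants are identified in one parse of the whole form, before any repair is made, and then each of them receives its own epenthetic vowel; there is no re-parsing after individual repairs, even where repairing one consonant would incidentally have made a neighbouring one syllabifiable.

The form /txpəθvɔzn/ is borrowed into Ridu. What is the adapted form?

təxpəθvɔzɔnɔ

The consonants /t/, /z/, /n/ cannot be parsed into a legal (C)(C)V syllable (no codas are permitted; onsets may contain at most 2 consonants).
Epenthesis after each stranded consonant: /t/ → /tə/, /z/ → /zɔ/, /n/ → /nɔ/.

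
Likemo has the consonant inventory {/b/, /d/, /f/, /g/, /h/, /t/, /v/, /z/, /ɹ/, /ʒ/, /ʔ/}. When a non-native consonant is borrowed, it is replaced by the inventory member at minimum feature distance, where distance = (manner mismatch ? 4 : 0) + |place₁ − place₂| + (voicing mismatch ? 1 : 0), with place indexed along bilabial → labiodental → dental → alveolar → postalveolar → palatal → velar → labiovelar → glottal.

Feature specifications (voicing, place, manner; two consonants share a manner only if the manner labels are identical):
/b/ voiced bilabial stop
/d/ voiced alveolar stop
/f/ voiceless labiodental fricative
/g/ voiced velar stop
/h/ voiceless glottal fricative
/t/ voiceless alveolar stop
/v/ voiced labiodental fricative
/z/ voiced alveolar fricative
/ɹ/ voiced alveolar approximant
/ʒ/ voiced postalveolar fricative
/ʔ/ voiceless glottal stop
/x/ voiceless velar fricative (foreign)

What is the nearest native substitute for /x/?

/h/ is closest: same manner (fricative), place distance 2 (velar→glottal), same voicing; total 2. Next closest is /ʒ/ at distance 3.

h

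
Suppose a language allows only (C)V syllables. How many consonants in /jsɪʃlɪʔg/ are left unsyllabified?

4

Syllabifying with onset maximization leaves /j/, /ʃ/, /ʔ/, /g/ stranded (no codas are permitted; onsets are limited to one consonant).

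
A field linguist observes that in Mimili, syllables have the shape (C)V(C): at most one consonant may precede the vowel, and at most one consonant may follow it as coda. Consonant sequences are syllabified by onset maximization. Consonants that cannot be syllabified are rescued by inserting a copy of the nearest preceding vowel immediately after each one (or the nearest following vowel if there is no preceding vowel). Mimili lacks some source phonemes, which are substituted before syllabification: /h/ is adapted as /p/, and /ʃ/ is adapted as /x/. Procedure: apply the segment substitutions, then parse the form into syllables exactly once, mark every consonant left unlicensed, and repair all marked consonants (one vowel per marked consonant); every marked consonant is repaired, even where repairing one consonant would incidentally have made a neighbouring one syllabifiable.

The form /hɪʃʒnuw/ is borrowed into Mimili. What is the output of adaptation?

Substitution: /h/ → /p/, /ʃ/ → /x/, giving /pɪxʒnuw/.
Syllabifying with onset maximization leaves /ʒ/ stranded (at most one coda consonant is licensed; onsets are limited to one consonant).
Inserting the epenthetic vowel yields /ʒ/ → /ʒɪ/.

pɪxʒɪnuw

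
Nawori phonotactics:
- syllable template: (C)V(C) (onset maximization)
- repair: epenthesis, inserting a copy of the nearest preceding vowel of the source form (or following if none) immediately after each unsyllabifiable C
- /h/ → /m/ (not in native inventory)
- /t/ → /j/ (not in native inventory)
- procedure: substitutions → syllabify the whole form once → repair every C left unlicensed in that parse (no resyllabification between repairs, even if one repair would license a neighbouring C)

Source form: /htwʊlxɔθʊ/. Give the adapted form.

mʊjʊwʊlxɔθʊ

Substitution: /h/ → /m/, /t/ → /j/, giving /mjwʊlxɔθʊ/.
The consonants /m/, /j/ cannot be parsed into a legal (C)V(C) syllable (at most one coda consonant is licensed; onsets are limited to one consonant).
Each unlicensed consonant becomes the onset of a new syllable: /m/ → /mʊ/, /j/ → /jʊ/.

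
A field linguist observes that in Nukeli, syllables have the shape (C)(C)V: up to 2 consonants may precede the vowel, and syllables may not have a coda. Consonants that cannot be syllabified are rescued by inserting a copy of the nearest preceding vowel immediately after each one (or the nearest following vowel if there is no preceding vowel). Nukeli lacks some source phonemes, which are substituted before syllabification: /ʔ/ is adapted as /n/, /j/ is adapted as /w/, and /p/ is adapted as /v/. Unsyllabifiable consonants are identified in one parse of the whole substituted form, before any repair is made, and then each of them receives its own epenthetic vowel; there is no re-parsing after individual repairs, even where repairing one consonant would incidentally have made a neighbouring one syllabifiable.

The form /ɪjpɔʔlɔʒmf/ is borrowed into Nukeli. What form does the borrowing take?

Substitution: /j/ → /w/, /p/ → /v/, /ʔ/ → /n/, giving /ɪwvɔnlɔʒmf/.
The consonants /ʒ/, /m/, /f/ cannot be parsed into a legal (C)(C)V syllable (no codas are permitted; onsets may contain at most 2 consonants).
Inserting the epenthetic vowel yields /ʒ/ → /ʒɔ/, /m/ → /mɔ/, /f/ → /fɔ/.

ɪwvɔnlɔʒɔmɔfɔ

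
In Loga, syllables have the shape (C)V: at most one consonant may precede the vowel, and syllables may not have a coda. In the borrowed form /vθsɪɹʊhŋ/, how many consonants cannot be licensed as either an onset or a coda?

The consonants /v/, /θ/, /h/, /ŋ/ cannot be parsed into a legal (C)V syllable (no codas are permitted; onsets are limited to one consonant).

4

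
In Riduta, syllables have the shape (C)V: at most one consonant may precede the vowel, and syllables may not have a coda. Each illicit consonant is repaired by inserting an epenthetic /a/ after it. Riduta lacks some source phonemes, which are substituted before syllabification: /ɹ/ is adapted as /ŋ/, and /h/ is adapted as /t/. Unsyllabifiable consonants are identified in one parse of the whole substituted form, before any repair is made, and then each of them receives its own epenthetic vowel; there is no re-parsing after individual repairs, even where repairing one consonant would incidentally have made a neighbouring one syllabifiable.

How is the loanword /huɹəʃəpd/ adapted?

tuŋəʃəpada

Substitution: /h/ → /t/, /ɹ/ → /ŋ/, giving /tuŋəʃəpd/.
Under (C)V, the unsyllabifiable consonants are /p/, /d/ (no codas are permitted; onsets are limited to one consonant).
Epenthesis after each stranded consonant: /p/ → /pa/, /d/ → /da/.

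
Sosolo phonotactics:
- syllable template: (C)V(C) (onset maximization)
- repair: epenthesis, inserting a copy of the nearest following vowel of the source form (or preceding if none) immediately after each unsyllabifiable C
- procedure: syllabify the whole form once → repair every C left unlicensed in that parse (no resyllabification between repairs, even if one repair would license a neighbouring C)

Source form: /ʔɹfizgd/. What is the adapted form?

ʔiɹifizgidi

Under (C)V(C), the unsyllabifiable consonants are /ʔ/, /ɹ/, /g/, /d/ (at most one coda consonant is licensed; onsets are limited to one consonant).
Epenthesis after each stranded consonant: /ʔ/ → /ʔi/, /ɹ/ → /ɹi/, /g/ → /gi/, /d/ → /di/.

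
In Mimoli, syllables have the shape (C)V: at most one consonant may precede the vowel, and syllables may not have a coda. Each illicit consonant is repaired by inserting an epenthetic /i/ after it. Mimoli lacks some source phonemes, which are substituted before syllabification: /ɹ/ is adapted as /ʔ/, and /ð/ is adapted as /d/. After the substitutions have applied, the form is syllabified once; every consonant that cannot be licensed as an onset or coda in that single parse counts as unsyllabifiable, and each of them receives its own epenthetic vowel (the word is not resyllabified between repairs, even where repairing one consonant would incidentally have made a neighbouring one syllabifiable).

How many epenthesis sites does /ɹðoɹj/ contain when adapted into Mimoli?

After substitution the input is /ʔdoʔj/.
The unsyllabifiable consonants are /ʔ/, /ʔ/, /j/; each receives one epenthetic vowel.

3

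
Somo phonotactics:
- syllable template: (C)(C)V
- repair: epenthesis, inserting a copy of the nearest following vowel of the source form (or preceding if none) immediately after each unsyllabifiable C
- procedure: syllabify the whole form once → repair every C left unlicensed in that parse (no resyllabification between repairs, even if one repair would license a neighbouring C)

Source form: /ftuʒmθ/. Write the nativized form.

ftuʒumuθu

The consonants /ʒ/, /m/, /θ/ cannot be parsed into a legal (C)(C)V syllable (no codas are permitted; onsets may contain at most 2 consonants).
Inserting the epenthetic vowel yields /ʒ/ → /ʒu/, /m/ → /mu/, /θ/ → /θu/.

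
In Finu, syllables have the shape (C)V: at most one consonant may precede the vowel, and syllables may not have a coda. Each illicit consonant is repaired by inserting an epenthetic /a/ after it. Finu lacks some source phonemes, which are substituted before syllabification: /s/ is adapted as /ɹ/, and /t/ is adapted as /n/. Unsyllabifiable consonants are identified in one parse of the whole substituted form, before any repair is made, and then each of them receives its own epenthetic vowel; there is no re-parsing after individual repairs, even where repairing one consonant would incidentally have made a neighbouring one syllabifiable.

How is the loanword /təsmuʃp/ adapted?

Substitution: /t/ → /n/, /s/ → /ɹ/, giving /nəɹmuʃp/.
Syllabifying with onset maximization leaves /ɹ/, /ʃ/, /p/ stranded (no codas are permitted; onsets are limited to one consonant).
Each unlicensed consonant becomes the onset of a new syllable: /ɹ/ → /ɹa/, /ʃ/ → /ʃa/, /p/ → /pa/.

nəɹamuʃapa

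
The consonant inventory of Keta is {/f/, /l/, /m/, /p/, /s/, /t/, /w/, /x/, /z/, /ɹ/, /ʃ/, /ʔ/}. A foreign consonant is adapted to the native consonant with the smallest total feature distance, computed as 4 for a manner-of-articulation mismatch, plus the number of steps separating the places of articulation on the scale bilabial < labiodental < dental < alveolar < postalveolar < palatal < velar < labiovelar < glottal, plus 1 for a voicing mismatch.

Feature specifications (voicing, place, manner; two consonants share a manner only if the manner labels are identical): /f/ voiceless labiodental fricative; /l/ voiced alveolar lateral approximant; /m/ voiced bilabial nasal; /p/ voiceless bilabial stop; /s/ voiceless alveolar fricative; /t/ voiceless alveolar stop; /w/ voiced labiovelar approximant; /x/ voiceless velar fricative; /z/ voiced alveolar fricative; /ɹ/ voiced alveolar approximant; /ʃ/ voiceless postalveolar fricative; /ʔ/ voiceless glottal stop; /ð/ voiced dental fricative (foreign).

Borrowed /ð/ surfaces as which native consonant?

z

/z/ is closest: same manner (fricative), place distance 1 (dental→alveolar), same voicing; total 1. Next closest is /f/ at distance 2.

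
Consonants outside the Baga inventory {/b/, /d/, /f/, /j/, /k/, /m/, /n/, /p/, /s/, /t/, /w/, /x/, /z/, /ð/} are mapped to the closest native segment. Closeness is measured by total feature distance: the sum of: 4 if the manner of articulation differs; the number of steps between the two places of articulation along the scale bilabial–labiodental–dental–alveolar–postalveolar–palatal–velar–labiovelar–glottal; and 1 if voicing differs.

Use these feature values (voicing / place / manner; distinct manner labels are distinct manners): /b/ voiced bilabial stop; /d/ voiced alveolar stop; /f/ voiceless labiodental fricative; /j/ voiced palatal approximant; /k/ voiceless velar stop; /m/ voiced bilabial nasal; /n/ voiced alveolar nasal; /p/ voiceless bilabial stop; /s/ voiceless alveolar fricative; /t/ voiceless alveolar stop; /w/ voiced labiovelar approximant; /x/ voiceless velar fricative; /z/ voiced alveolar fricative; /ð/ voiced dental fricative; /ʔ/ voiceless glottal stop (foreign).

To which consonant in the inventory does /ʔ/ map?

k

/k/ is closest: same manner (stop), place distance 2 (glottal→velar), same voicing; total 2. Next closest is /t/ at distance 5.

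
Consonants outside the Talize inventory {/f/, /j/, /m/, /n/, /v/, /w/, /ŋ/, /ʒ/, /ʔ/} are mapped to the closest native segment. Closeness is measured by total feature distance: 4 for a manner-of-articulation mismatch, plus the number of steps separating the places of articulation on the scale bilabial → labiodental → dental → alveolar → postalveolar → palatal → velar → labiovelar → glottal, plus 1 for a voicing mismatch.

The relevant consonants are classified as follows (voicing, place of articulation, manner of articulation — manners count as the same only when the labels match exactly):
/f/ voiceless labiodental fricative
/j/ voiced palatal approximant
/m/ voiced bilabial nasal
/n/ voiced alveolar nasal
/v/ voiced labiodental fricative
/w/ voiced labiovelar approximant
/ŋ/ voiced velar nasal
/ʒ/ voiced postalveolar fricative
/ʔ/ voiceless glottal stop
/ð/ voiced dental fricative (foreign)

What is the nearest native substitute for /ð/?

v

/v/ is closest: same manner (fricative), place distance 1 (dental→labiodental), same voicing; total 1. Next closest is /f/ at distance 2.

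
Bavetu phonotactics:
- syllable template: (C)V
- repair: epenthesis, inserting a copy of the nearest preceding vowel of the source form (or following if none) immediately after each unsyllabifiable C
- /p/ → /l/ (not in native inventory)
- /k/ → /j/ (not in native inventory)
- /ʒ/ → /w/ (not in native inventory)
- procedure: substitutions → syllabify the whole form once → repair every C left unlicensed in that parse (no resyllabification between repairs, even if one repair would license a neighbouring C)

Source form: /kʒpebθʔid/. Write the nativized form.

jewelebeθeʔidi

Substitution: /k/ → /j/, /ʒ/ → /w/, /p/ → /l/, giving /jwlebθʔid/.
Syllabifying with onset maximization leaves /j/, /w/, /b/, /θ/, /d/ stranded (no codas are permitted; onsets are limited to one consonant).
Epenthesis after each stranded consonant: /j/ → /je/, /w/ → /we/, /b/ → /be/, /θ/ → /θe/, /d/ → /di/.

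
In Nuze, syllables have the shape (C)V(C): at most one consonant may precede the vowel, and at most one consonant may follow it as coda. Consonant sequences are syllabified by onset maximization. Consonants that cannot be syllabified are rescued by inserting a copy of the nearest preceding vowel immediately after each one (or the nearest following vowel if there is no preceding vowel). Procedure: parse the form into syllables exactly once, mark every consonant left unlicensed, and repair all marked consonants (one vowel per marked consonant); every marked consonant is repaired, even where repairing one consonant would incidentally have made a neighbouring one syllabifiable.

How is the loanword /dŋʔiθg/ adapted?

Under (C)V(C), the unsyllabifiable consonants are /d/, /ŋ/, /g/ (at most one coda consonant is licensed; onsets are limited to one consonant).
Epenthesis after each stranded consonant: /d/ → /di/, /ŋ/ → /ŋi/, /g/ → /gi/.

diŋiʔiθgi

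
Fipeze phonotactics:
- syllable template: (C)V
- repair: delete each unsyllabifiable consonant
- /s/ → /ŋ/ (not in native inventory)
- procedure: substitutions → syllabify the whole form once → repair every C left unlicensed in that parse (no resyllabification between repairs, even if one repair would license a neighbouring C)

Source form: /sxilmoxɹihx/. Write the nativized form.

ximoɹi

Substitution: /s/ → /ŋ/, giving /ŋxilmoxɹihx/.
The consonants /ŋ/, /l/, /x/, /h/, /x/ cannot be parsed into a legal (C)V syllable (no codas are permitted; onsets are limited to one consonant).
Deleting the stranded consonants removes /ŋ/, /l/, /x/, /h/, /x/.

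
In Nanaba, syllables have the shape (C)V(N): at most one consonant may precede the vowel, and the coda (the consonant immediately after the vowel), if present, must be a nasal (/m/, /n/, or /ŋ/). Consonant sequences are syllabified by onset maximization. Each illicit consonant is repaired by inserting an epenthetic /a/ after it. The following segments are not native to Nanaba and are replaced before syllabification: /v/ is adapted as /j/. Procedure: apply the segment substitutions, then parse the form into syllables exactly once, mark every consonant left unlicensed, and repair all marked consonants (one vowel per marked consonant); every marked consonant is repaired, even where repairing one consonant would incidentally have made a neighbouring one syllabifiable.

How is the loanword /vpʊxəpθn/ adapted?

Substitution: /v/ → /j/, giving /jpʊxəpθn/.
Syllabifying with onset maximization leaves /j/, /p/, /θ/, /n/ stranded (only a nasal (/m/, /n/, or /ŋ/) is licensed in coda position; onsets are limited to one consonant).
Epenthesis after each stranded consonant: /j/ → /ja/, /p/ → /pa/, /θ/ → /θa/, /n/ → /na/.

japʊxəpaθana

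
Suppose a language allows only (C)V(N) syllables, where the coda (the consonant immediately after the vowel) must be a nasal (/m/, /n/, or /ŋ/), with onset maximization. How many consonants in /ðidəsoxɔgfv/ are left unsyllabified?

Under (C)V(N), the unsyllabifiable consonants are /g/, /f/, /v/ (only a nasal (/m/, /n/, or /ŋ/) is licensed in coda position; onsets are limited to one consonant).

3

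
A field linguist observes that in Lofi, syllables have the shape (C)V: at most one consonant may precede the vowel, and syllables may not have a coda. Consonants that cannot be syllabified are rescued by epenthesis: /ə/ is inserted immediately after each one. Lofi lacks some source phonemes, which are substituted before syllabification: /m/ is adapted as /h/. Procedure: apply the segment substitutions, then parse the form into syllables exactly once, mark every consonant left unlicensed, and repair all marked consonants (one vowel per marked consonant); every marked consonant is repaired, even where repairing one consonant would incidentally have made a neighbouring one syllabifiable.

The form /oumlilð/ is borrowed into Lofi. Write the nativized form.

Substitution: /m/ → /h/, giving /ouhlilð/.
Syllabifying with onset maximization leaves /h/, /l/, /ð/ stranded (no codas are permitted; onsets are limited to one consonant).
Inserting the epenthetic vowel yields /h/ → /hə/, /l/ → /lə/, /ð/ → /ðə/.

ouhəliləðə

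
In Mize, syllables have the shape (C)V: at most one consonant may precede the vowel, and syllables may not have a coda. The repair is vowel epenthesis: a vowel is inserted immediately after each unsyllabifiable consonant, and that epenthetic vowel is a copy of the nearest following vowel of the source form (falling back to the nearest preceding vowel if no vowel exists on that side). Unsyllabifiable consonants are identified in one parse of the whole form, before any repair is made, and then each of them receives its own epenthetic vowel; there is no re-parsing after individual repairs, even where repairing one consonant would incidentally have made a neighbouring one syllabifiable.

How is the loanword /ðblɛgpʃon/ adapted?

ðɛbɛlɛgopoʃono

Under (C)V, the unsyllabifiable consonants are /ð/, /b/, /g/, /p/, /n/ (no codas are permitted; onsets are limited to one consonant).
Epenthesis after each stranded consonant: /ð/ → /ðɛ/, /b/ → /bɛ/, /g/ → /go/, /p/ → /po/, /n/ → /no/.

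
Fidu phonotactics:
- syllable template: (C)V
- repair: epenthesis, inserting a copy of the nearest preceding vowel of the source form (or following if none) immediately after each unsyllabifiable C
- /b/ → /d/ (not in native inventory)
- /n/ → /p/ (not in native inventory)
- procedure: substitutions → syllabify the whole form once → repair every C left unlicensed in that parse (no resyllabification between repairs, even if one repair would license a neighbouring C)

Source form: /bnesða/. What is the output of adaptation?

depeseða

Substitution: /b/ → /d/, /n/ → /p/, giving /dpesða/.
Under (C)V, the unsyllabifiable consonants are /d/, /s/ (no codas are permitted; onsets are limited to one consonant).
Epenthesis after each stranded consonant: /d/ → /de/, /s/ → /se/.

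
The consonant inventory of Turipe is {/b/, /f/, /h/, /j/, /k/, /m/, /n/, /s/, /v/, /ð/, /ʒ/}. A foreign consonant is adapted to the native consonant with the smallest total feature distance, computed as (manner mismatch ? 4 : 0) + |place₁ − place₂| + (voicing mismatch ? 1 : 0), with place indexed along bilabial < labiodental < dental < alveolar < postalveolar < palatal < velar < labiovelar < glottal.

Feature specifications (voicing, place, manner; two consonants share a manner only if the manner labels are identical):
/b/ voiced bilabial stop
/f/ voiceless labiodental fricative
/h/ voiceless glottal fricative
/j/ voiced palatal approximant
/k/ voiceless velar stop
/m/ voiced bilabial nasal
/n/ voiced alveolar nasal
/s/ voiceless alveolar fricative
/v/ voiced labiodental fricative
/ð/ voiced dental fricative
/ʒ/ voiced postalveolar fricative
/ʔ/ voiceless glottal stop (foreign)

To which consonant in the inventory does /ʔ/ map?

/k/ is closest: same manner (stop), place distance 2 (glottal→velar), same voicing; total 2. Next closest is /h/ at distance 4.

k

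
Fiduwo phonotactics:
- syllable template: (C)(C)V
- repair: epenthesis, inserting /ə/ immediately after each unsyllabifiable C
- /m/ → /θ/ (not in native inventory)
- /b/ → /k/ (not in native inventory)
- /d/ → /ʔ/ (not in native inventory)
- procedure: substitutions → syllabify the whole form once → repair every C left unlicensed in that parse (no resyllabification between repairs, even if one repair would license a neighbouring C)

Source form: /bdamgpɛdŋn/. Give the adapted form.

kʔaθəgpɛʔəŋənə

Substitution: /b/ → /k/, /d/ → /ʔ/, /m/ → /θ/, giving /kʔaθgpɛʔŋn/.
Under (C)(C)V, the unsyllabifiable consonants are /θ/, /ʔ/, /ŋ/, /n/ (no codas are permitted; onsets may contain at most 2 consonants).
Inserting the epenthetic vowel yields /θ/ → /θə/, /ʔ/ → /ʔə/, /ŋ/ → /ŋə/, /n/ → /nə/.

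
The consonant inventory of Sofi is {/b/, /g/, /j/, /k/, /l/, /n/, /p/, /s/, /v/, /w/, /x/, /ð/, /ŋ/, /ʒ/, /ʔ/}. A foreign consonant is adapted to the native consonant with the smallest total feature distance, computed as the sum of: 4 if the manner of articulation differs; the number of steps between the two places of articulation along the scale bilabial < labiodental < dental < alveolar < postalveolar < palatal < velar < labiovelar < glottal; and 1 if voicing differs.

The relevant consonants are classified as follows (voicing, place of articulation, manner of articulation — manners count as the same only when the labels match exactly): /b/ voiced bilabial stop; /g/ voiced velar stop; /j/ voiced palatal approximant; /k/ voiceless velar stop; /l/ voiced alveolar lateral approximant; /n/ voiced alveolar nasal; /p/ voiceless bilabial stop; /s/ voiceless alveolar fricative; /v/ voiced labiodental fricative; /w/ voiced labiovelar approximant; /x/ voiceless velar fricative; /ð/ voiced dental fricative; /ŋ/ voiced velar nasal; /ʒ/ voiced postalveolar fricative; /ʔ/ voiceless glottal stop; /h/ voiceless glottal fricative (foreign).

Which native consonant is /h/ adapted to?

x

/x/ is closest: same manner (fricative), place distance 2 (glottal→velar), same voicing; total 2. Next closest is /ʔ/ at distance 4.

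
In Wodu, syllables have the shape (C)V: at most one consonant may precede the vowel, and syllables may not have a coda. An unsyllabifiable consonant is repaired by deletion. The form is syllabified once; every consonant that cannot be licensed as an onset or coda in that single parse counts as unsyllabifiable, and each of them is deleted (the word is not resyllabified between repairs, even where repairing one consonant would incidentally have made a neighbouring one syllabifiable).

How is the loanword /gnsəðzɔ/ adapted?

The consonants /g/, /n/, /ð/ cannot be parsed into a legal (C)V syllable (no codas are permitted; onsets are limited to one consonant).
Deleting the stranded consonants removes /g/, /n/, /ð/.

səzɔ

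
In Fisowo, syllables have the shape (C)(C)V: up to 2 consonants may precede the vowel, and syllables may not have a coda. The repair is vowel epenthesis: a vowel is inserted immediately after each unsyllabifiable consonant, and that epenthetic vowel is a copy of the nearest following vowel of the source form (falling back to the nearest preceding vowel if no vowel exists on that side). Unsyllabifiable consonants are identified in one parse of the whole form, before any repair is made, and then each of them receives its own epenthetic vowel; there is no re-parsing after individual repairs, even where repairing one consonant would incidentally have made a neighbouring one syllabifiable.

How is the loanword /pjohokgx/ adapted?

Syllabifying with onset maximization leaves /k/, /g/, /x/ stranded (no codas are permitted; onsets may contain at most 2 consonants).
Inserting the epenthetic vowel yields /k/ → /ko/, /g/ → /go/, /x/ → /xo/.

pjohokogoxo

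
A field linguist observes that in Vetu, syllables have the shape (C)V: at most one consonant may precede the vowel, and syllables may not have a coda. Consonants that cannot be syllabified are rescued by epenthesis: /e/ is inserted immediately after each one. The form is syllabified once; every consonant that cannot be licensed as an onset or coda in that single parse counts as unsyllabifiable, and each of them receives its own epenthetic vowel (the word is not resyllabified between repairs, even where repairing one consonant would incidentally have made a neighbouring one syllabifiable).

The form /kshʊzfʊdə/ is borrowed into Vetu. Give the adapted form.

kesehʊzefʊdə

Syllabifying with onset maximization leaves /k/, /s/, /z/ stranded (no codas are permitted; onsets are limited to one consonant).
Epenthesis after each stranded consonant: /k/ → /ke/, /s/ → /se/, /z/ → /ze/.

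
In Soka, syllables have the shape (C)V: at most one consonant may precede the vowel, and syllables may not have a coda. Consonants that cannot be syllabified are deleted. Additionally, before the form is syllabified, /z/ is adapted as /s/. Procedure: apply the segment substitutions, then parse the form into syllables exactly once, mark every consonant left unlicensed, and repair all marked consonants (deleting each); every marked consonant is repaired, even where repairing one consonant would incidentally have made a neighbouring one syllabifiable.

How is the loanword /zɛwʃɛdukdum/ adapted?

sɛʃɛdudu

Substitution: /z/ → /s/, giving /sɛwʃɛdukdum/.
Under (C)V, the unsyllabifiable consonants are /w/, /k/, /m/ (no codas are permitted; onsets are limited to one consonant).
Each unlicensed consonant is deleted: /w/, /k/, /m/.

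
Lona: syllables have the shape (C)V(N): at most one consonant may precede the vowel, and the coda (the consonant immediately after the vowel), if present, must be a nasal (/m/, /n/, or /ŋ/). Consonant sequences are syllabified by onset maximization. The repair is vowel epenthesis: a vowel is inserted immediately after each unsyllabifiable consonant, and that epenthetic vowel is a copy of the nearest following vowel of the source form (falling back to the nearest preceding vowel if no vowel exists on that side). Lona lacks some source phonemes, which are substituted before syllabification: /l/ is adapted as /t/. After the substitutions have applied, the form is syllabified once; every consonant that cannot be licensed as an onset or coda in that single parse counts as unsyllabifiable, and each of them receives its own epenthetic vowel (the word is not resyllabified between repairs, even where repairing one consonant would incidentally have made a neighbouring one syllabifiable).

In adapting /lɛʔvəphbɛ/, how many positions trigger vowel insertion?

After substitution the input is /tɛʔvəphbɛ/.
The unsyllabifiable consonants are /ʔ/, /p/, /h/; each receives one epenthetic vowel.

3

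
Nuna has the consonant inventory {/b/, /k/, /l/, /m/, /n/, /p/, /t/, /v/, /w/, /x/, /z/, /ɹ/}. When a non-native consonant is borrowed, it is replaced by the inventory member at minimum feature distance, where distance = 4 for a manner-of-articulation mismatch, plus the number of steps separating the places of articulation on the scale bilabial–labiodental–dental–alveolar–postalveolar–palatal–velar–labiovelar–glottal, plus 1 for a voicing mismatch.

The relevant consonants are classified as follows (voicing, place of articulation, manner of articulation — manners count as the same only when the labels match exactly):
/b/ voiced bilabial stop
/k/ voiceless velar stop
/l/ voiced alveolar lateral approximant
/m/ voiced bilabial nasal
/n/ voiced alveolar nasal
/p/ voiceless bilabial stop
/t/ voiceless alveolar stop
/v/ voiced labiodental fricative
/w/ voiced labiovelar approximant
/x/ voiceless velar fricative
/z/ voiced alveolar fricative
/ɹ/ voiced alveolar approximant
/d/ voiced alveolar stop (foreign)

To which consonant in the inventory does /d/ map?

/t/ is closest: same manner (stop), place distance 0 (alveolar→alveolar), voicing differs (+1); total 1. Next closest is /b/ at distance 3.

t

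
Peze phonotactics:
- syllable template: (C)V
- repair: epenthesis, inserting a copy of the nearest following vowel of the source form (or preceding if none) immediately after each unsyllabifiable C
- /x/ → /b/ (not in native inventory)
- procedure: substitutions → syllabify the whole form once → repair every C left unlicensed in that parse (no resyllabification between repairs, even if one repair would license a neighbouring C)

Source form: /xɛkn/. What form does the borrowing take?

bɛkɛnɛ

Substitution: /x/ → /b/, giving /bɛkn/.
The consonants /k/, /n/ cannot be parsed into a legal (C)V syllable (no codas are permitted; onsets are limited to one consonant).
Epenthesis after each stranded consonant: /k/ → /kɛ/, /n/ → /nɛ/.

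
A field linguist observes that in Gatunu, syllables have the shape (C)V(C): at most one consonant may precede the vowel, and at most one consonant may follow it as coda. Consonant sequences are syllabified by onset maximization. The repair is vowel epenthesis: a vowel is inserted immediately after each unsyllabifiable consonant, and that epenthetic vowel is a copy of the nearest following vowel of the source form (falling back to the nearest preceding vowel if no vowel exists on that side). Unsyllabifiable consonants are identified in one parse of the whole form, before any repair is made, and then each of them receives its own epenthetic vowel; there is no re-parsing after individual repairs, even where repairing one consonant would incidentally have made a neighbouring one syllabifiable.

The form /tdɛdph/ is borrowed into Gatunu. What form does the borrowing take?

Under (C)V(C), the unsyllabifiable consonants are /t/, /p/, /h/ (at most one coda consonant is licensed; onsets are limited to one consonant).
Epenthesis after each stranded consonant: /t/ → /tɛ/, /p/ → /pɛ/, /h/ → /hɛ/.

tɛdɛdpɛhɛ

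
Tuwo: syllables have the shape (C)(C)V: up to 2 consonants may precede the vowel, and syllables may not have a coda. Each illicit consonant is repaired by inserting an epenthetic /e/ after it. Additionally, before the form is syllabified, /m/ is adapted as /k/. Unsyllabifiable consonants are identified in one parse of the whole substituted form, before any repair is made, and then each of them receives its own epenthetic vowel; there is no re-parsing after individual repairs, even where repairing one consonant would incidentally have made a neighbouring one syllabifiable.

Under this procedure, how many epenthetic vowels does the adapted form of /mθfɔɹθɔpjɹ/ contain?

After substitution the input is /kθfɔɹθɔpjɹ/.
The unsyllabifiable consonants are /k/, /p/, /j/, /ɹ/; each receives one epenthetic vowel.

4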